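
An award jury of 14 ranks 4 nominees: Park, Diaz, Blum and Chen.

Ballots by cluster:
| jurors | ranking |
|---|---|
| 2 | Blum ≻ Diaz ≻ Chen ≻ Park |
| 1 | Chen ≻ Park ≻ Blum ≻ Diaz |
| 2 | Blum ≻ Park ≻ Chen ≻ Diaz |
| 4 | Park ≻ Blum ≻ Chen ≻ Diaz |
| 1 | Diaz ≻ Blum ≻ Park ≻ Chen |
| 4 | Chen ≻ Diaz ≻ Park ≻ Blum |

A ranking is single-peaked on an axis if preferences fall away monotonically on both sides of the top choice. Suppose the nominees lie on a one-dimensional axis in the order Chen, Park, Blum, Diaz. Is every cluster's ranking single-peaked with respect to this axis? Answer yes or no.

Axis positions: Chen=1, Park=2, Blum=3, Diaz=4.
Cluster 1: ranking walks positions 3-4-1-2; Chen is ranked above Park even though Park lies between Chen and the peak Blum on the axis — preferences dip and rise again. Not single-peaked.
Cluster 2 (peak Chen at position 1): ranking walks positions 1-2-3-4, expanding outward from the peak — single-peaked.
Cluster 3 (peak Blum at position 3): ranking walks positions 3-2-1-4, expanding outward from the peak — single-peaked.
Cluster 4 (peak Park at position 2): ranking walks positions 2-3-1-4, expanding outward from the peak — single-peaked.
Cluster 5 (peak Diaz at position 4): ranking walks positions 4-3-2-1, expanding outward from the peak — single-peaked.
Cluster 6: ranking walks positions 1-4-2-3; Diaz is ranked above Park even though Park lies between Diaz and the peak Chen on the axis — preferences dip and rise again. Not single-peaked.
Cluster 1 violates single-peakedness, so the profile is not single-peaked on this axis.

no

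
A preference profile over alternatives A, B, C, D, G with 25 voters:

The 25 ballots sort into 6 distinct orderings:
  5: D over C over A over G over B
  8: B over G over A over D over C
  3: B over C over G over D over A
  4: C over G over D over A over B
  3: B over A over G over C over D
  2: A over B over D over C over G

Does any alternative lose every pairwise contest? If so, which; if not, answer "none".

none

Head-to-head results (25 voters):
A–B: B 14–11.
A vs C: A preferred on 8+3+2 = 13 ballots; A wins 13–12.
A–D: A 13–12.
A–G: G 15–10.
B vs C: B, 16–9.
B vs D: B is ranked higher on 8+3+3+2 = 16 ballots, D on 9. B wins 16–9.
B–G: B 16–9.
C vs D: D, 15–10.
C–G: C 14–11.
D vs G: D preferred on 5+2 = 7 ballots; G wins 18–7.
No alternative is winless: A beats C; B beats A; C beats G; D beats C; G beats A. There is no Condorcet loser.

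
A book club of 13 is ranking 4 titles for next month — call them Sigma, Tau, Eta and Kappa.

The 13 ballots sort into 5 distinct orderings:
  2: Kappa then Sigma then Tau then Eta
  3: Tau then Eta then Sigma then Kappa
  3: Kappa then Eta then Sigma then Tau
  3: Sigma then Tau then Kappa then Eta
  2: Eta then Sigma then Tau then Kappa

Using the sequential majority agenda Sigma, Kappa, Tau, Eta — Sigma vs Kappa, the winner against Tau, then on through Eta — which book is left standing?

Eta

Round 1: Sigma vs Kappa — 8–5, Sigma advances.
Round 2: Sigma vs Tau — 10–3, Sigma advances.
Round 3: Sigma vs Eta — 5–8, Eta advances.
The agenda winner is Eta.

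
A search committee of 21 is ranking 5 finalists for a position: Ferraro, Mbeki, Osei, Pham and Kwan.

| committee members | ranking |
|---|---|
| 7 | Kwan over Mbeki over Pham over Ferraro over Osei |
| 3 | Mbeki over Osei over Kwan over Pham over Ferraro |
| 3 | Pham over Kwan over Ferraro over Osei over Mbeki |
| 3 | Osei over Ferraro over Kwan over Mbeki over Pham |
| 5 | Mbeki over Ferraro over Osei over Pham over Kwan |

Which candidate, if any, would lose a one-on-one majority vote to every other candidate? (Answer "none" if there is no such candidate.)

Head-to-head results (21 committee members):
Ferraro vs Mbeki: Mbeki wins 15–6.
Ferraro vs Osei: Ferraro preferred on 7+3+5 = 15 ballots; Ferraro wins 15–6.
Ferraro vs Pham: 8 to 13, Pham.
Ferraro vs Kwan: Ferraro is ranked higher on 3+5 = 8 ballots, Kwan on 13. Kwan wins 13–8.
Mbeki–Osei: Mbeki 15–6.
Mbeki vs Pham: 7+3+3+5 = 18 for Mbeki, 3 for Pham — Mbeki by 18–3.
Mbeki vs Kwan: Kwan wins 13–8.
Osei vs Pham: Osei wins 11–10.
Osei vs Kwan: Osei wins 11–10.
Pham vs Kwan: Kwan, 13–8.
Each candidate has at least one pairwise win (Ferraro beats Osei; Mbeki beats Ferraro; Osei beats Pham; Pham beats Ferraro; Kwan beats Ferraro) — no Condorcet loser.

none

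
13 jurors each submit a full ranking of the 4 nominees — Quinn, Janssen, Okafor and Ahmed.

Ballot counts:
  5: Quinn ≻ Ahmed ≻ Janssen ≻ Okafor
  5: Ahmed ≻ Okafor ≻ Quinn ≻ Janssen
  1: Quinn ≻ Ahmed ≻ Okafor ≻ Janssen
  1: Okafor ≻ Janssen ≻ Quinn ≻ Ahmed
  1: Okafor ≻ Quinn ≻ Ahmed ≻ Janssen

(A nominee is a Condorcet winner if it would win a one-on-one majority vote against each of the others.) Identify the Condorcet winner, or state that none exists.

none

Check each pair by majority over 13 ballots:
Quinn vs Janssen: Quinn preferred on 5+5+1+1 = 12 ballots; Quinn wins 12–1.
Quinn vs Okafor: 6 to 7, Okafor.
Quinn vs Ahmed: Quinn is ranked higher on 5+1+1+1 = 8 ballots, Ahmed on 5. Quinn wins 8–5.
Janssen vs Okafor: 5 for Janssen, 8 for Okafor — Okafor by 8–5.
Janssen vs Ahmed: 1 to 12, Ahmed.
Okafor vs Ahmed: 1+1 = 2 for Okafor, 11 for Ahmed — Ahmed by 11–2.
Every nominee loses at least once (Quinn loses to Okafor; Janssen loses to Quinn; Okafor loses to Ahmed; Ahmed loses to Quinn). The majority relation contains the cycle Quinn > Ahmed > Okafor > Quinn, so there is no Condorcet winner.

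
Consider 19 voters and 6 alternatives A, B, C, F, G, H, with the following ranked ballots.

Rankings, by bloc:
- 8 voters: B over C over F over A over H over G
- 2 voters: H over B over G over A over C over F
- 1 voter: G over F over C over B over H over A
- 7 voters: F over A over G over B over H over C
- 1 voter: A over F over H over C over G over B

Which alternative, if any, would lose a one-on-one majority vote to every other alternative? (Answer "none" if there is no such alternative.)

none

Head-to-head results (19 voters):
A vs B: A preferred on 7+1 = 8 ballots; B wins 11–8.
A vs C: 10 to 9, A.
A vs F: A preferred on 2+1 = 3 ballots; F wins 16–3.
A vs G: A is ranked higher on 8+7+1 = 16 ballots, G on 3. A wins 16–3.
A vs H: A is ranked higher on 8+7+1 = 16 ballots, H on 3. A wins 16–3.
B vs C: B wins 17–2.
B vs F: B preferred on 8+2 = 10 ballots; B wins 10–9.
B vs G: 8+2 = 10 for B, 9 for G — B by 10–9.
B vs H: B, 16–3.
C vs F: C preferred on 8+2 = 10 ballots; C wins 10–9.
C vs G: 8+1 = 9 for C, 10 for G — G by 10–9.
C vs H: 9 to 10, H.
F vs G: F preferred on 8+7+1 = 16 ballots; F wins 16–3.
F vs H: F is ranked higher on 8+1+7+1 = 17 ballots, H on 2. F wins 17–2.
G vs H: H wins 11–8.
Each alternative has at least one pairwise win (A beats C; B beats A; C beats F; F beats A; G beats C; H beats C) — no Condorcet loser.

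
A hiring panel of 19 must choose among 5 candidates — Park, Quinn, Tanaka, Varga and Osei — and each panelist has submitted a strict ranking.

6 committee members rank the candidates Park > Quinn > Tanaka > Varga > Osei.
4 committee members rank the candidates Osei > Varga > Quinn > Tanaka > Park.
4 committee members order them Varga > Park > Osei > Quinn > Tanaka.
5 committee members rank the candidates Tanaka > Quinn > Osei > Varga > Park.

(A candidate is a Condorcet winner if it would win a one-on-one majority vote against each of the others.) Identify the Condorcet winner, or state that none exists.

none

Pairwise majorities:
Park vs Quinn: Park is ranked higher on 6+4 = 10 ballots, Quinn on 9. Park wins 10–9.
Park vs Tanaka: 10 to 9, Park.
Park vs Varga: Varga wins 13–6.
Park–Osei: Park 10–9.
Quinn vs Tanaka: Quinn, 14–5.
Quinn vs Varga: Quinn preferred on 6+5 = 11 ballots; Quinn wins 11–8.
Quinn–Osei: Quinn 11–8.
Tanaka vs Varga: 11 to 8, Tanaka.
Tanaka vs Osei: Tanaka preferred on 6+5 = 11 ballots; Tanaka wins 11–8.
Varga vs Osei: Varga, 10–9.
Every candidate loses at least once (Park loses to Varga; Quinn loses to Park; Tanaka loses to Park; Varga loses to Quinn; Osei loses to Park). The majority relation contains the cycle Park beats Quinn beats Varga beats Park, so there is no Condorcet winner.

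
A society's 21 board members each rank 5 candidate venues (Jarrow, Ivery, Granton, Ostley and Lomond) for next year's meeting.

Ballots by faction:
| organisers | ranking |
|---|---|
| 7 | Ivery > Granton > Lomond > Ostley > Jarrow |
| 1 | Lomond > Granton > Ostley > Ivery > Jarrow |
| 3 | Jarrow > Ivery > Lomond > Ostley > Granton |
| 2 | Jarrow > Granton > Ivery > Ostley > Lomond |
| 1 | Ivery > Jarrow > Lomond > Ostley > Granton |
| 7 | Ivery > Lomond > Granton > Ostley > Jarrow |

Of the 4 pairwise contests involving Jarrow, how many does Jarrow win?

Jarrow against each rival (21 organisers):
Jarrow–Ivery: Ivery 16–5.
Jarrow vs Granton: 3+2+1 = 6 for Jarrow, 15 for Granton — Granton by 15–6.
Jarrow vs Ostley: Jarrow preferred on 3+2+1 = 6 ballots; Ostley wins 15–6.
Jarrow–Lomond: Lomond 15–6.
Jarrow beats no one; loses to Ivery, Granton, Ostley, Lomond — 0 pairwise wins.

0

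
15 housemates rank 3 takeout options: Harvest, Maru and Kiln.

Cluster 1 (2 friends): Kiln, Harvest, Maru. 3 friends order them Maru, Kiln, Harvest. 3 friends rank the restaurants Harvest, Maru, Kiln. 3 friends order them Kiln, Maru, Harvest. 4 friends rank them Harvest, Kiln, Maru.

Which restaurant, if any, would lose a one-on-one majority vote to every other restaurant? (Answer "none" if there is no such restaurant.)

Maru

Pairwise majorities:
Harvest–Maru: Harvest 9–6.
Harvest vs Kiln: Kiln, 8–7.
Maru vs Kiln: Kiln, 9–6.
Maru loses to every other restaurant — it is the Condorcet loser.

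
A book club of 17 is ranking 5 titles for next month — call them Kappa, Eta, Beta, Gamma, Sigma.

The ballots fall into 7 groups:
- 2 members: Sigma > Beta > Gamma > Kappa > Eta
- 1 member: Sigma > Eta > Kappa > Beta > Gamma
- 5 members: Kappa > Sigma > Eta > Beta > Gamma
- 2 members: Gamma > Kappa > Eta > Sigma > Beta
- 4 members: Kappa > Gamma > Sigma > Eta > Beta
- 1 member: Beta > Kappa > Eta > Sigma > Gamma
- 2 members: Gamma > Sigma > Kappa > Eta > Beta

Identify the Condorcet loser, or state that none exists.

Pairwise majorities:
Kappa vs Eta: Kappa preferred on 2+5+2+4+1+2 = 16 ballots; Kappa wins 16–1.
Kappa–Beta: Kappa 14–3.
Kappa–Gamma: Kappa 11–6.
Kappa vs Sigma: Kappa, 12–5.
Eta vs Beta: 14 to 3, Eta.
Eta vs Gamma: Gamma, 10–7.
Eta vs Sigma: Sigma wins 14–3.
Beta vs Gamma: Beta preferred on 2+1+5+1 = 9 ballots; Beta wins 9–8.
Beta–Sigma: Sigma 16–1.
Gamma vs Sigma: 2+4+2 = 8 for Gamma, 9 for Sigma — Sigma by 9–8.
Each book has at least one pairwise win (Kappa beats Eta; Eta beats Beta; Beta beats Gamma; Gamma beats Eta; Sigma beats Eta) — no Condorcet loser.

none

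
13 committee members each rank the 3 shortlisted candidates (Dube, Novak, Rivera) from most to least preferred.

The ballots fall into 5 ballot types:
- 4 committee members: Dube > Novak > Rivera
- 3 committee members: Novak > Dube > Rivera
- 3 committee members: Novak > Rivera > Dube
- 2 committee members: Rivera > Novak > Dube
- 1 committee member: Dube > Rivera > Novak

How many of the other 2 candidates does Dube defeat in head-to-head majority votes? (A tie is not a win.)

1

Dube against each rival (13 committee members):
Dube vs Novak: Novak wins 8–5.
Dube vs Rivera: 4+3+1 = 8 for Dube, 5 for Rivera — Dube by 8–5.
Dube beats Rivera; loses to Novak — 1 pairwise win.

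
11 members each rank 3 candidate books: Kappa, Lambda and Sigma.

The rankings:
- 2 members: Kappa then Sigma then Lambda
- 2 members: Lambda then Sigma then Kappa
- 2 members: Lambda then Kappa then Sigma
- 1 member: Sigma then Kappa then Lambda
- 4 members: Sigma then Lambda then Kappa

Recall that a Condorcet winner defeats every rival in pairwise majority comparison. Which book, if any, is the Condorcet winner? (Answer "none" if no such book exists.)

Head-to-head results (11 members):
Kappa–Lambda: Lambda 8–3.
Kappa vs Sigma: Sigma, 7–4.
Lambda vs Sigma: Sigma, 7–4.
Sigma defeats every rival head-to-head and is the Condorcet winner.

Sigma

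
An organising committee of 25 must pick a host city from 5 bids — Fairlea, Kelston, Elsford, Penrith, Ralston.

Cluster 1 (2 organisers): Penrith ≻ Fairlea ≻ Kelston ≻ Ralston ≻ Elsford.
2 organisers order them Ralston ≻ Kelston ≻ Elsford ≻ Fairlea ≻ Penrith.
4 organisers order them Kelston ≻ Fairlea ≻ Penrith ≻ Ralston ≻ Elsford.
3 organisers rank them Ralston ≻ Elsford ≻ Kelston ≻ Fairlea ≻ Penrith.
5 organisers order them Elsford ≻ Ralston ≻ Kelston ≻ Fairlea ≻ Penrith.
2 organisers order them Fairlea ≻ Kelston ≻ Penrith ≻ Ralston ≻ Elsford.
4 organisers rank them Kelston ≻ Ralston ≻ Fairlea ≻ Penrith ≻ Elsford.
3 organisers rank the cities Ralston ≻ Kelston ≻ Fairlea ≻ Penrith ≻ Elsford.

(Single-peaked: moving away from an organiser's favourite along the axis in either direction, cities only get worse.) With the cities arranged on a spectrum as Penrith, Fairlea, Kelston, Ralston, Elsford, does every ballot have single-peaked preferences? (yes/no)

Axis positions: Penrith=1, Fairlea=2, Kelston=3, Ralston=4, Elsford=5.
Cluster 1 (peak Penrith at position 1): ranking walks positions 1-2-3-4-5, expanding outward from the peak — single-peaked.
Cluster 2 (peak Ralston at position 4): ranking walks positions 4-3-5-2-1, expanding outward from the peak — single-peaked.
Cluster 3 (peak Kelston at position 3): ranking walks positions 3-2-1-4-5, expanding outward from the peak — single-peaked.
Cluster 4 (peak Ralston at position 4): ranking walks positions 4-5-3-2-1, expanding outward from the peak — single-peaked.
Cluster 5 (peak Elsford at position 5): ranking walks positions 5-4-3-2-1, expanding outward from the peak — single-peaked.
Cluster 6 (peak Fairlea at position 2): ranking walks positions 2-3-1-4-5, expanding outward from the peak — single-peaked.
Cluster 7 (peak Kelston at position 3): ranking walks positions 3-4-2-1-5, expanding outward from the peak — single-peaked.
Cluster 8 (peak Ralston at position 4): ranking walks positions 4-3-2-1-5, expanding outward from the peak — single-peaked.
Every ranking is single-peaked on this axis.

yes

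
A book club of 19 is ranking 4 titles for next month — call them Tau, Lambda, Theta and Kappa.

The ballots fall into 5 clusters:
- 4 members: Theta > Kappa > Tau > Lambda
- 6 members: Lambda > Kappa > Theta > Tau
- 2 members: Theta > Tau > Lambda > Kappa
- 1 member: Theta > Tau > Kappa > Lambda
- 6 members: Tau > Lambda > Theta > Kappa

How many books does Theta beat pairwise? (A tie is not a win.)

2

Theta against each rival (19 members):
Theta vs Tau: 4+6+2+1 = 13 for Theta, 6 for Tau — Theta by 13–6.
Theta vs Lambda: Lambda wins 12–7.
Theta vs Kappa: Theta preferred on 4+2+1+6 = 13 ballots; Theta wins 13–6.
Theta beats Tau, Kappa; loses to Lambda — 2 pairwise wins.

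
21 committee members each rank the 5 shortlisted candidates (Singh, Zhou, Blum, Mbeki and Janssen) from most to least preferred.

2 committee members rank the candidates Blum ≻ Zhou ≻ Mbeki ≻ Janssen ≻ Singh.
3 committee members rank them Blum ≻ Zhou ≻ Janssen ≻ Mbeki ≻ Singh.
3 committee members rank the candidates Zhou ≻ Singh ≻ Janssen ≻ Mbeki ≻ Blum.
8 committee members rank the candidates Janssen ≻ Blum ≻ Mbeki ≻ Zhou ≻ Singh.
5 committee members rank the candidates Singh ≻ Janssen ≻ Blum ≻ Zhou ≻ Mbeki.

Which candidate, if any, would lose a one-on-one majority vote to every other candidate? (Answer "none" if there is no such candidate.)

Pairwise majorities:
Singh–Zhou: Zhou 16–5.
Singh vs Blum: Singh preferred on 3+5 = 8 ballots; Blum wins 13–8.
Singh vs Mbeki: Mbeki, 13–8.
Singh vs Janssen: Janssen, 13–8.
Zhou vs Blum: 3 for Zhou, 18 for Blum — Blum by 18–3.
Zhou vs Mbeki: Zhou wins 13–8.
Zhou vs Janssen: Janssen wins 13–8.
Blum vs Mbeki: Blum preferred on 2+3+8+5 = 18 ballots; Blum wins 18–3.
Blum vs Janssen: Janssen wins 16–5.
Mbeki vs Janssen: 2 for Mbeki, 19 for Janssen — Janssen by 19–2.
Singh loses to every other candidate — it is the Condorcet loser.

Singh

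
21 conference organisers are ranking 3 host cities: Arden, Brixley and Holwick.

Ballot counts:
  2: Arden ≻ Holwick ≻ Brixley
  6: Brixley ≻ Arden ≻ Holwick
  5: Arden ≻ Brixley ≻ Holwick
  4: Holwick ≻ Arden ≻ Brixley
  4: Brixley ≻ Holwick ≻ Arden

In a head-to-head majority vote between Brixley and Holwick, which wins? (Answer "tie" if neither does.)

Ballots ranking Brixley above Holwick: 6 + 5 + 4 = 15.
Ballots ranking Holwick above Brixley: 21 − 15 = 6.
Brixley wins the head-to-head 15–6.

Brixley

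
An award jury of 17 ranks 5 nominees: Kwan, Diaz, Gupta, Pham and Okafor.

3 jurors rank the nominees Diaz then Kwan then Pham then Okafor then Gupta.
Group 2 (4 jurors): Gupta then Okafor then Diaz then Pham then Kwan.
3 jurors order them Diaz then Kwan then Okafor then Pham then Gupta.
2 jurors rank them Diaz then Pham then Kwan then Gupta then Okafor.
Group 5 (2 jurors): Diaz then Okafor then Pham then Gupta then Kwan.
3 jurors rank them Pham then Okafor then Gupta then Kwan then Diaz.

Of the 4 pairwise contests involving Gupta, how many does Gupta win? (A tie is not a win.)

Gupta against each rival (17 jurors):
Gupta vs Kwan: 9 to 8, Gupta.
Gupta vs Diaz: Diaz, 10–7.
Gupta vs Pham: 4 for Gupta, 13 for Pham — Pham by 13–4.
Gupta vs Okafor: Gupta is ranked higher on 4+2 = 6 ballots, Okafor on 11. Okafor wins 11–6.
Gupta beats Kwan; loses to Diaz, Pham, Okafor — 1 pairwise win.

1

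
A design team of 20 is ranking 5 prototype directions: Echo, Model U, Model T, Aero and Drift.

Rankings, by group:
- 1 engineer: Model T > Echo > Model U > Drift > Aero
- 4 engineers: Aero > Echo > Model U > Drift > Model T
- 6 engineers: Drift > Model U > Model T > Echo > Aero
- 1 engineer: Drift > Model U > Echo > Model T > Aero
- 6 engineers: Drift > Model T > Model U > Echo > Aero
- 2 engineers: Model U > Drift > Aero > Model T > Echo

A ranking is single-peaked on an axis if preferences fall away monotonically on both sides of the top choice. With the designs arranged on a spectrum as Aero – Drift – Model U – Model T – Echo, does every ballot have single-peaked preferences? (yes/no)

no

Axis positions: Aero=1, Drift=2, Model U=3, Model T=4, Echo=5.
Group 1 (peak Model T at position 4): ranking walks positions 4-5-3-2-1, expanding outward from the peak — single-peaked.
Group 2: ranking walks positions 1-5-3-2-4; Echo is ranked above Drift even though Drift lies between Echo and the peak Aero on the axis — preferences dip and rise again. Not single-peaked.
Group 3 (peak Drift at position 2): ranking walks positions 2-3-4-5-1, expanding outward from the peak — single-peaked.
Group 4: ranking walks positions 2-3-5-4-1; Echo is ranked above Model T even though Model T lies between Echo and the peak Drift on the axis — preferences dip and rise again. Not single-peaked.
Group 5: ranking walks positions 2-4-3-5-1; Model T is ranked above Model U even though Model U lies between Model T and the peak Drift on the axis — preferences dip and rise again. Not single-peaked.
Group 6 (peak Model U at position 3): ranking walks positions 3-2-1-4-5, expanding outward from the peak — single-peaked.
Group 2 violates single-peakedness, so the profile is not single-peaked on this axis.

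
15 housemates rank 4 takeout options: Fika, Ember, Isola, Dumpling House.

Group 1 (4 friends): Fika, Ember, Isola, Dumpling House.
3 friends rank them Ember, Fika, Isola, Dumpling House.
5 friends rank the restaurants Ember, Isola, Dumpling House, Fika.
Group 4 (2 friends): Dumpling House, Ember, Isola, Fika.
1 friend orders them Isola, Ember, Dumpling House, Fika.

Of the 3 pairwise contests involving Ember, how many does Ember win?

3

Ember against each rival (15 friends):
Ember vs Fika: Ember is ranked higher on 3+5+2+1 = 11 ballots, Fika on 4. Ember wins 11–4.
Ember vs Isola: Ember preferred on 4+3+5+2 = 14 ballots; Ember wins 14–1.
Ember vs Dumpling House: 13 to 2, Ember.
Ember beats Fika, Isola, Dumpling House — 3 pairwise wins.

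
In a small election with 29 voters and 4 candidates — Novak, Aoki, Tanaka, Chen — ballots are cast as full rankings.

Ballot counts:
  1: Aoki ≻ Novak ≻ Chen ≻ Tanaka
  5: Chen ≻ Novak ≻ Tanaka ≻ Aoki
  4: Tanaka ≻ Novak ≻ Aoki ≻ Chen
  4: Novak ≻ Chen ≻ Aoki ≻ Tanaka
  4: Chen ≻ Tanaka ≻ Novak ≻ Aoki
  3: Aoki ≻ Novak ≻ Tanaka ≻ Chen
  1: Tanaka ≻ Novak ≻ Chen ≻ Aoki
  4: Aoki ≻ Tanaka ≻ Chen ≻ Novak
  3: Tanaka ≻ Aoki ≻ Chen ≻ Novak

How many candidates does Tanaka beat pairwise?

Tanaka against each rival (29 voters):
Tanaka–Novak: Tanaka 16–13.
Tanaka vs Aoki: 17 to 12, Tanaka.
Tanaka vs Chen: Tanaka is ranked higher on 4+3+1+4+3 = 15 ballots, Chen on 14. Tanaka wins 15–14.
Tanaka beats Novak, Aoki, Chen — 3 pairwise wins.

3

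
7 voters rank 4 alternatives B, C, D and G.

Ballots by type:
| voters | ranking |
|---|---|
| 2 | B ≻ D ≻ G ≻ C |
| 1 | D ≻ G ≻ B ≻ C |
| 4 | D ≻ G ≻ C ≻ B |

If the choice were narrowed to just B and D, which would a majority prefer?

D

Ballots ranking B above D: 2.
Ballots ranking D above B: 7 − 2 = 5.
D wins the head-to-head 5–2.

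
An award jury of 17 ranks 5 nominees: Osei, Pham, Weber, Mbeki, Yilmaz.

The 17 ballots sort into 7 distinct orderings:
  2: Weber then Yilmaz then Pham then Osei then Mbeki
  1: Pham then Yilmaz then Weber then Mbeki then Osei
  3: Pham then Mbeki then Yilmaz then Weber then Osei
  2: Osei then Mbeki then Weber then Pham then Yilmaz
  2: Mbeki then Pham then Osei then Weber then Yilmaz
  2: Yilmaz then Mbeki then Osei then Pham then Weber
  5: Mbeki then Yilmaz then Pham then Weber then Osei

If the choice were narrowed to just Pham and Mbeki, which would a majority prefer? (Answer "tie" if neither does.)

Mbeki

Ballots ranking Pham above Mbeki: 2 + 1 + 3 = 6.
Ballots ranking Mbeki above Pham: 17 − 6 = 11.
Mbeki wins the head-to-head 11–6.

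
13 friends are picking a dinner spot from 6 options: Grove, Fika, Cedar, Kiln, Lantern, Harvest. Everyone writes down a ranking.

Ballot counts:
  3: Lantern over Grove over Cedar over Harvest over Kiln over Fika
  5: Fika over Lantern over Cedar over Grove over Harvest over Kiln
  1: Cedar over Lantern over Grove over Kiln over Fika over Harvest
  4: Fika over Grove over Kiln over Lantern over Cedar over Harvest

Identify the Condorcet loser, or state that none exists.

Kiln

Head-to-head results (13 friends):
Grove–Fika: Fika 9–4.
Grove vs Cedar: Grove preferred on 3+4 = 7 ballots; Grove wins 7–6.
Grove vs Kiln: 13 to 0, Grove.
Grove–Lantern: Lantern 9–4.
Grove vs Harvest: 3+5+1+4 = 13 for Grove, 0 for Harvest — Grove by 13–0.
Fika vs Cedar: 9 to 4, Fika.
Fika vs Kiln: Fika wins 9–4.
Fika vs Lantern: 5+4 = 9 for Fika, 4 for Lantern — Fika by 9–4.
Fika vs Harvest: Fika is ranked higher on 5+1+4 = 10 ballots, Harvest on 3. Fika wins 10–3.
Cedar vs Kiln: Cedar, 9–4.
Cedar vs Lantern: Lantern, 12–1.
Cedar–Harvest: Cedar 13–0.
Kiln–Lantern: Lantern 9–4.
Kiln vs Harvest: Harvest, 8–5.
Lantern vs Harvest: Lantern preferred on 3+5+1+4 = 13 ballots; Lantern wins 13–0.
Kiln is beaten in every head-to-head and is the Condorcet loser.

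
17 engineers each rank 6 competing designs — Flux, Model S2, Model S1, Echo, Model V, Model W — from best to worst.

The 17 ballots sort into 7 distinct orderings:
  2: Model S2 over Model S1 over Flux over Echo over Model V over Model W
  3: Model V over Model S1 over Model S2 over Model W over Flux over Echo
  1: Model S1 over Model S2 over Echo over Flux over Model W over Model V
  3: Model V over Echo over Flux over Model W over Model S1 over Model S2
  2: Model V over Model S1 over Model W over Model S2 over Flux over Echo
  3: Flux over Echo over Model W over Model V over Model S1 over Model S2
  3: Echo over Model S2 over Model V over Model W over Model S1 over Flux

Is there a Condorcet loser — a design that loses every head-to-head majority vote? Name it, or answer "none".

none

Head-to-head results (17 engineers):
Flux vs Model S2: Flux is ranked higher on 3+3 = 6 ballots, Model S2 on 11. Model S2 wins 11–6.
Flux vs Model S1: Flux preferred on 3+3 = 6 ballots; Model S1 wins 11–6.
Flux vs Echo: Flux wins 10–7.
Flux vs Model V: Flux preferred on 2+1+3 = 6 ballots; Model V wins 11–6.
Flux vs Model W: 9 to 8, Flux.
Model S2 vs Model S1: 2+3 = 5 for Model S2, 12 for Model S1 — Model S1 by 12–5.
Model S2 vs Echo: 2+3+1+2 = 8 for Model S2, 9 for Echo — Echo by 9–8.
Model S2–Model V: Model V 11–6.
Model S2 vs Model W: Model S2 wins 9–8.
Model S1 vs Echo: Echo wins 9–8.
Model S1 vs Model V: 2+1 = 3 for Model S1, 14 for Model V — Model V by 14–3.
Model S1 vs Model W: 8 to 9, Model W.
Echo vs Model V: Echo, 9–8.
Echo vs Model W: Echo wins 12–5.
Model V vs Model W: Model V preferred on 2+3+3+2+3 = 13 ballots; Model V wins 13–4.
No design is winless: Flux beats Echo; Model S2 beats Flux; Model S1 beats Flux; Echo beats Model S2; Model V beats Flux; Model W beats Model S1. There is no Condorcet loser.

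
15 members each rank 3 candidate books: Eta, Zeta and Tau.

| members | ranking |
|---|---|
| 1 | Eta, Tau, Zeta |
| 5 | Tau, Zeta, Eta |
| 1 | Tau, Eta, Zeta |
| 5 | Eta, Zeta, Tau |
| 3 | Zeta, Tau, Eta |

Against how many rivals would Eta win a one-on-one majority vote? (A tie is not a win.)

0

Eta against each rival (15 members):
Eta–Zeta: Zeta 8–7.
Eta vs Tau: 6 to 9, Tau.
Eta beats no one; loses to Zeta, Tau — 0 pairwise wins.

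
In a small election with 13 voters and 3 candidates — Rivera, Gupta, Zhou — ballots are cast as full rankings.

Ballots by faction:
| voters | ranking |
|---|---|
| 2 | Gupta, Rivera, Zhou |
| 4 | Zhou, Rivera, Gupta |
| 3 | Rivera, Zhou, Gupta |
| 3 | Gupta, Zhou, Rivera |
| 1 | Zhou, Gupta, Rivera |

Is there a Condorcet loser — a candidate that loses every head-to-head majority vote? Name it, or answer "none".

Pairwise majorities:
Rivera vs Gupta: Rivera wins 7–6.
Rivera vs Zhou: Zhou wins 8–5.
Gupta vs Zhou: Gupta is ranked higher on 2+3 = 5 ballots, Zhou on 8. Zhou wins 8–5.
Gupta is beaten in every head-to-head and is the Condorcet loser.

Gupta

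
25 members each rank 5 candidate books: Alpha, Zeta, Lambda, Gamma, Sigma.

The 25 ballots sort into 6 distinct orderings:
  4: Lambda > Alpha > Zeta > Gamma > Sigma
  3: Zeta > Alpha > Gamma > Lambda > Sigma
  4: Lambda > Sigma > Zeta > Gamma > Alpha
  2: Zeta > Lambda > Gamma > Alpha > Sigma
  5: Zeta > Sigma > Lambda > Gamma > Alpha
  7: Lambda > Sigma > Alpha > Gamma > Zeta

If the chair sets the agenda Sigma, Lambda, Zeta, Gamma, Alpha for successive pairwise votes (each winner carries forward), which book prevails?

Round 1: Sigma vs Lambda — 5–20, Lambda advances.
Round 2: Lambda vs Zeta — 15–10, Lambda advances.
Round 3: Lambda vs Gamma — 22–3, Lambda advances.
Round 4: Lambda vs Alpha — 22–3, Lambda advances.
Lambda survives the agenda.

Lambda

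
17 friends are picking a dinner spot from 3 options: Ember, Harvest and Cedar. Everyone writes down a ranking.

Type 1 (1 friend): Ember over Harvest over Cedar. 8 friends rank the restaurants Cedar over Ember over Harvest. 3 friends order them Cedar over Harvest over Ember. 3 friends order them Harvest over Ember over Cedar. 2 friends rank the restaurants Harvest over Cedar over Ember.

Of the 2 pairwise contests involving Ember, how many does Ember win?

Ember against each rival (17 friends):
Ember vs Harvest: Ember preferred on 1+8 = 9 ballots; Ember wins 9–8.
Ember vs Cedar: Cedar, 13–4.
Ember beats Harvest; loses to Cedar — 1 pairwise win.

1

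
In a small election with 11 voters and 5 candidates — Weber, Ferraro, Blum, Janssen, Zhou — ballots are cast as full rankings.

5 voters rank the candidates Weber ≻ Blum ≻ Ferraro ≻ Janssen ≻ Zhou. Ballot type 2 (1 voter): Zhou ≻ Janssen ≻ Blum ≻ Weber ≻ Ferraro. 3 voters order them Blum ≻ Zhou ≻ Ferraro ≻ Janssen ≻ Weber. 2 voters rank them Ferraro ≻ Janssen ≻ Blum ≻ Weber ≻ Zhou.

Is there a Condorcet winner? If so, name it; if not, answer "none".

Blum

Check each pair by majority over 11 ballots:
Weber vs Ferraro: Weber wins 6–5.
Weber vs Blum: Weber is ranked higher on 5 ballots, Blum on 6. Blum wins 6–5.
Weber vs Janssen: Weber preferred on 5 ballots; Janssen wins 6–5.
Weber–Zhou: Weber 7–4.
Ferraro vs Blum: 2 to 9, Blum.
Ferraro vs Janssen: Ferraro wins 10–1.
Ferraro vs Zhou: Ferraro wins 7–4.
Blum vs Janssen: 5+3 = 8 for Blum, 3 for Janssen — Blum by 8–3.
Blum vs Zhou: 5+3+2 = 10 for Blum, 1 for Zhou — Blum by 10–1.
Janssen vs Zhou: Janssen wins 7–4.
Blum defeats every rival head-to-head and is the Condorcet winner.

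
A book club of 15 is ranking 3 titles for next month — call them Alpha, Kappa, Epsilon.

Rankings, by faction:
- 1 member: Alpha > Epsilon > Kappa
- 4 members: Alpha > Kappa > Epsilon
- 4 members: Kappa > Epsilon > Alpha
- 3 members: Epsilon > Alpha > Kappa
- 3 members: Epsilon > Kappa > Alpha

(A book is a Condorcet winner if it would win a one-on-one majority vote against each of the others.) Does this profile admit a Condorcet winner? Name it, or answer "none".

none

Pairwise majorities:
Alpha vs Kappa: Alpha wins 8–7.
Alpha–Epsilon: Epsilon 10–5.
Kappa vs Epsilon: Kappa, 8–7.
Every book loses at least once (Alpha loses to Epsilon; Kappa loses to Alpha; Epsilon loses to Kappa). The majority relation contains the cycle Alpha → Kappa → Epsilon → Alpha, so there is no Condorcet winner.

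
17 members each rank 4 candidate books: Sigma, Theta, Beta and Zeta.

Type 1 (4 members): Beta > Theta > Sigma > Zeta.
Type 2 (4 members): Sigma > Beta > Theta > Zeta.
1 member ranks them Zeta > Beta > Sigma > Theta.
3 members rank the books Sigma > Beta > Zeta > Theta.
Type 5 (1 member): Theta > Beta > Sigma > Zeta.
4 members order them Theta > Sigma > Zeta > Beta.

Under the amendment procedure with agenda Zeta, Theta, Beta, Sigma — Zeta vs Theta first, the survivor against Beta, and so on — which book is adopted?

Round 1: Zeta vs Theta — 4–13, Theta advances.
Round 2: Theta vs Beta — 5–12, Beta advances.
Round 3: Beta vs Sigma — 6–11, Sigma advances.
The agenda winner is Sigma.

Sigma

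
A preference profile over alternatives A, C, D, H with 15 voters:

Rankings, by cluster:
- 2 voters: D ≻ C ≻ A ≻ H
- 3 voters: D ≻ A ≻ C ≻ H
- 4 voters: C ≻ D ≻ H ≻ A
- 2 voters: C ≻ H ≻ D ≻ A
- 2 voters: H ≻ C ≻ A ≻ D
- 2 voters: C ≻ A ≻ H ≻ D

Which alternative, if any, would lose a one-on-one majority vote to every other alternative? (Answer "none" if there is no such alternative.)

A

Pairwise majorities:
A vs C: 3 to 12, C.
A vs D: D wins 11–4.
A vs H: H wins 8–7.
C vs D: C wins 10–5.
C vs H: 2+3+4+2+2 = 13 for C, 2 for H — C by 13–2.
D–H: D 9–6.
A is beaten in every head-to-head and is the Condorcet loser.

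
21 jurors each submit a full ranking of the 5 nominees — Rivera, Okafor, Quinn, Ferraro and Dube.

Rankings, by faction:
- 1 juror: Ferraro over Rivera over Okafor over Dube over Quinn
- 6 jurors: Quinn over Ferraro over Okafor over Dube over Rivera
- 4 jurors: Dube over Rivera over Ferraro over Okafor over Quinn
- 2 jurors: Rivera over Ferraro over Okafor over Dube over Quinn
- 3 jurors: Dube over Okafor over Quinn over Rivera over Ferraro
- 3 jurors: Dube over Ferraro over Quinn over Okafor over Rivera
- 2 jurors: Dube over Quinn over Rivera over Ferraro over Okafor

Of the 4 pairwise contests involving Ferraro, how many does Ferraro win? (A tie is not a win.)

1

Ferraro against each rival (21 jurors):
Ferraro vs Rivera: Rivera wins 11–10.
Ferraro vs Okafor: 18 to 3, Ferraro.
Ferraro vs Quinn: 10 to 11, Quinn.
Ferraro–Dube: Dube 12–9.
Ferraro beats Okafor; loses to Rivera, Quinn, Dube — 1 pairwise win.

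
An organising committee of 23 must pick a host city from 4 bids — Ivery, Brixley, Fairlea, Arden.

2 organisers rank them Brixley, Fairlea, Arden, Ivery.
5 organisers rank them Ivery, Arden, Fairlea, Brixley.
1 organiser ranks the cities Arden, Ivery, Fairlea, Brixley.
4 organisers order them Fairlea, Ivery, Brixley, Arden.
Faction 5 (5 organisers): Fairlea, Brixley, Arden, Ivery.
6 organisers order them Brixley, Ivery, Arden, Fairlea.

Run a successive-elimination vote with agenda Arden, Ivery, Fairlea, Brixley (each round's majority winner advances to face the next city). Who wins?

Round 1: Arden vs Ivery — 8–15, Ivery advances.
Round 2: Ivery vs Fairlea — 12–11, Ivery advances.
Round 3: Ivery vs Brixley — 10–13, Brixley advances.
Brixley survives the agenda.

Brixley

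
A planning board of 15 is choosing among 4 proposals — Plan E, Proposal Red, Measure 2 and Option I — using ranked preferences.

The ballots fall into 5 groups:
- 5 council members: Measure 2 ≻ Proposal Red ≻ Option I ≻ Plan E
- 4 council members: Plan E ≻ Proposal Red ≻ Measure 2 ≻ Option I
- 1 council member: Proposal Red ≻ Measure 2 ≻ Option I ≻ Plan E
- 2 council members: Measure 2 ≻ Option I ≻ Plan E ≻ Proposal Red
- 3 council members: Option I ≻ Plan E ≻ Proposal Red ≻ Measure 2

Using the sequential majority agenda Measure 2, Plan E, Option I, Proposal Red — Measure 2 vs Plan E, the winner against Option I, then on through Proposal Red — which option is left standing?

Proposal Red

Round 1: Measure 2 vs Plan E — 8–7, Measure 2 advances.
Round 2: Measure 2 vs Option I — 12–3, Measure 2 advances.
Round 3: Measure 2 vs Proposal Red — 7–8, Proposal Red advances.
Proposal Red survives the agenda.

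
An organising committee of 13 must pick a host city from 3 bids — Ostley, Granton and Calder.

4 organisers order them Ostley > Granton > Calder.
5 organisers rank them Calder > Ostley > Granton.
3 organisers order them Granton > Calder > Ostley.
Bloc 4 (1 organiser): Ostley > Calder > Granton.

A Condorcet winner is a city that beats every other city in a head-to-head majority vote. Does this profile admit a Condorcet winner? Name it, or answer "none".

none

Pairwise majorities:
Ostley–Granton: Ostley 10–3.
Ostley vs Calder: Calder wins 8–5.
Granton vs Calder: Granton, 7–6.
No city is unbeaten: Ostley loses to Calder; Granton loses to Ostley; Calder loses to Granton. In particular Ostley > Granton > Calder > Ostley is a majority cycle — no Condorcet winner exists.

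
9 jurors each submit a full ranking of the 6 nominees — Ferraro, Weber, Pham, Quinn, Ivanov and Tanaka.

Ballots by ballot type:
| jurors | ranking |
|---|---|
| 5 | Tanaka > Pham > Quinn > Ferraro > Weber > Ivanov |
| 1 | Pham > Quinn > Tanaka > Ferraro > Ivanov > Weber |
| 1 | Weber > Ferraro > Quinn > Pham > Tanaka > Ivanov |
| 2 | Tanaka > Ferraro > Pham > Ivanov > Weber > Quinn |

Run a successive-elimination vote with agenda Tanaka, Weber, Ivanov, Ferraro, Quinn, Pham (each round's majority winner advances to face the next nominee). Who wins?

Tanaka

Round 1: Tanaka vs Weber — 8–1, Tanaka advances.
Round 2: Tanaka vs Ivanov — 9–0, Tanaka advances.
Round 3: Tanaka vs Ferraro — 8–1, Tanaka advances.
Round 4: Tanaka vs Quinn — 7–2, Tanaka advances.
Round 5: Tanaka vs Pham — 7–2, Tanaka advances.
The agenda winner is Tanaka.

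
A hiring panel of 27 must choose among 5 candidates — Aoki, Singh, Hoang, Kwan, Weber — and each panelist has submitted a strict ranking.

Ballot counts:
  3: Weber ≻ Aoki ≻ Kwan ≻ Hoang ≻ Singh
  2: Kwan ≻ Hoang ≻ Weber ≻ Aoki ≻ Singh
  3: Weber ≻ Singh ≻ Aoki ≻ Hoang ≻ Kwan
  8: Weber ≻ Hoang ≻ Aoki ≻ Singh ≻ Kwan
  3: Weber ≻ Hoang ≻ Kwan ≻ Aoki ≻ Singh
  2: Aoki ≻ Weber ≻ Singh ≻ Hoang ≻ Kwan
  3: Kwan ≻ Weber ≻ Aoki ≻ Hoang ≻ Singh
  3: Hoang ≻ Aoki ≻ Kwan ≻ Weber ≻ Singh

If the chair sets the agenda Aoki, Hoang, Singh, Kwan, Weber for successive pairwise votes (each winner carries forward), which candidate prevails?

Round 1: Aoki vs Hoang — 11–16, Hoang advances.
Round 2: Hoang vs Singh — 22–5, Hoang advances.
Round 3: Hoang vs Kwan — 19–8, Hoang advances.
Round 4: Hoang vs Weber — 5–22, Weber advances.
Weber survives the agenda.

Weber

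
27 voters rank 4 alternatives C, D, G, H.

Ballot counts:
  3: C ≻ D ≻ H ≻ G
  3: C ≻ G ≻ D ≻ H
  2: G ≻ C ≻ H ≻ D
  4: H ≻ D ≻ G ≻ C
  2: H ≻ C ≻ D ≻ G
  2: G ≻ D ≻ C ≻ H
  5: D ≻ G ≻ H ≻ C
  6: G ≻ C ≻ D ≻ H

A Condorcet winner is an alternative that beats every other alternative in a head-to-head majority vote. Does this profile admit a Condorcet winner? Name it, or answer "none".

Check each pair by majority over 27 ballots:
C vs D: C wins 16–11.
C–G: G 19–8.
C–H: C 16–11.
D–G: D 14–13.
D–H: D 19–8.
G vs H: G, 18–9.
No alternative is unbeaten: C loses to G; D loses to C; G loses to D; H loses to C. In particular C beats D beats G beats C is a majority cycle — no Condorcet winner exists.

none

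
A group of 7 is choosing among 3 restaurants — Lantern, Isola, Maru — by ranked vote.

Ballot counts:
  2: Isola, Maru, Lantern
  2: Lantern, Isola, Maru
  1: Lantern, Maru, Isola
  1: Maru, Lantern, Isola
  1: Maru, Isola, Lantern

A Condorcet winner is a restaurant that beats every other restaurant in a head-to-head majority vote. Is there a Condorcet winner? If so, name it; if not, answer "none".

none

Check each pair by majority over 7 ballots:
Lantern vs Isola: Lantern, 4–3.
Lantern vs Maru: Maru, 4–3.
Isola vs Maru: Isola, 4–3.
No restaurant is unbeaten: Lantern loses to Maru; Isola loses to Lantern; Maru loses to Isola. In particular Lantern beats Isola beats Maru beats Lantern is a majority cycle — no Condorcet winner exists.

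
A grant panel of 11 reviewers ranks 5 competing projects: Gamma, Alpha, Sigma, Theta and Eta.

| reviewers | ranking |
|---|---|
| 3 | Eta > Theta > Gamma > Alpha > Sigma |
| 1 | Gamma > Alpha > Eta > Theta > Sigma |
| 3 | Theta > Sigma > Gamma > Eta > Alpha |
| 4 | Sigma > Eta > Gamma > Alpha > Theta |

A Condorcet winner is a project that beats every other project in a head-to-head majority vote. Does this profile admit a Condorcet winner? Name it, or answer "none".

none

Check each pair by majority over 11 ballots:
Gamma vs Alpha: 11 to 0, Gamma.
Gamma vs Sigma: Gamma preferred on 3+1 = 4 ballots; Sigma wins 7–4.
Gamma vs Theta: 1+4 = 5 for Gamma, 6 for Theta — Theta by 6–5.
Gamma vs Eta: Eta, 7–4.
Alpha vs Sigma: 4 to 7, Sigma.
Alpha vs Theta: Theta, 6–5.
Alpha vs Eta: 1 to 10, Eta.
Sigma vs Theta: Sigma is ranked higher on 4 ballots, Theta on 7. Theta wins 7–4.
Sigma vs Eta: Sigma, 7–4.
Theta vs Eta: Eta wins 8–3.
Every project loses at least once (Gamma loses to Sigma; Alpha loses to Gamma; Sigma loses to Theta; Theta loses to Eta; Eta loses to Sigma). The majority relation contains the cycle Sigma > Eta > Theta > Sigma, so there is no Condorcet winner.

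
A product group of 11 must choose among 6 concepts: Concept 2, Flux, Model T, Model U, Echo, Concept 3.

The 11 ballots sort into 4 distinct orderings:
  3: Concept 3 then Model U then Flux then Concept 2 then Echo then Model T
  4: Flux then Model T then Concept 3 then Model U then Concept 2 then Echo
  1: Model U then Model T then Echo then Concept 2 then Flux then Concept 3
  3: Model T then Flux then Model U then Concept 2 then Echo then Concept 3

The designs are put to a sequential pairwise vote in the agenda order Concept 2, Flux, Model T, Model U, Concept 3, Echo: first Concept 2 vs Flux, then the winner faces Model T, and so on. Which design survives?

Flux

Round 1: Concept 2 vs Flux — 1–10, Flux advances.
Round 2: Flux vs Model T — 7–4, Flux advances.
Round 3: Flux vs Model U — 7–4, Flux advances.
Round 4: Flux vs Concept 3 — 8–3, Flux advances.
Round 5: Flux vs Echo — 10–1, Flux advances.
The agenda winner is Flux.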